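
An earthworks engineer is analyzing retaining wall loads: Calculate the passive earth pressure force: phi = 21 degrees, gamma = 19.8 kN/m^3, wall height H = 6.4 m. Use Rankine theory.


Compute passive earth pressure coefficient:
Kp = tan^2(45 + phi/2) = tan^2(55.5) = 2.117051
Compute passive force:
Pp = 0.5 * Kp * gamma * H^2
Pp = 0.5 * 2.117051 * 19.8 * 6.4^2
Pp = 858.47 kN/m


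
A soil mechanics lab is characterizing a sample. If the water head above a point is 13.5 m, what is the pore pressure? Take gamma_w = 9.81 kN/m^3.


Result: 132.44 kPa

Derivation:
Using u = gamma_w * h_w
u = 9.81 * 13.5
u = 132.44 kPa


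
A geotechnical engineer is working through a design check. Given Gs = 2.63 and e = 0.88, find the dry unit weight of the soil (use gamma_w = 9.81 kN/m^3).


Using gamma_d = Gs * gamma_w / (1 + e)
gamma_d = 2.63 * 9.81 / (1 + 0.88)
gamma_d = 2.63 * 9.81 / 1.88
gamma_d = 13.724 kN/m^3


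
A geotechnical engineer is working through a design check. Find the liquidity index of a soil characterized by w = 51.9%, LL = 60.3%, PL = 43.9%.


Result: 0.488

Derivation:
First compute the plasticity index:
PI = LL - PL = 60.3 - 43.9 = 16.4
Then compute the liquidity index:
LI = (w - PL) / PI
LI = (51.9 - 43.9) / 16.4
LI = 0.488


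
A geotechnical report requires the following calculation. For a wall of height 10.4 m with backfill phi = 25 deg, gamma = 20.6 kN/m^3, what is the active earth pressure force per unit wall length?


Result: 452.15 kN/m

Derivation:
Compute active earth pressure coefficient:
Ka = tan^2(45 - phi/2) = tan^2(32.5) = 0.405859
Compute active force:
Pa = 0.5 * Ka * gamma * H^2
Pa = 0.5 * 0.405859 * 20.6 * 10.4^2
Pa = 452.15 kN/m


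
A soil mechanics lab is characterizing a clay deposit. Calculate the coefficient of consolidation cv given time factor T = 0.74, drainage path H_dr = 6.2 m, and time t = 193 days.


Result: 0.14739 m^2/day

Derivation:
Using cv = T * H_dr^2 / t
H_dr^2 = 6.2^2 = 38.44
cv = 0.74 * 38.44 / 193
cv = 0.14739 m^2/day


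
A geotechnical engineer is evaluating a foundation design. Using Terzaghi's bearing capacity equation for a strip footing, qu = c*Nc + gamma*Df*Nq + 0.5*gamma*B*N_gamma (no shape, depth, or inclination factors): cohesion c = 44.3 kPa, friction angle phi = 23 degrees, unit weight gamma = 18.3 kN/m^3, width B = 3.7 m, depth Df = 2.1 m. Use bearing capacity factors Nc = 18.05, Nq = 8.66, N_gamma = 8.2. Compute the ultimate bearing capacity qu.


Compute qu = c*Nc + gamma*Df*Nq + 0.5*gamma*B*N_gamma
Term 1: 44.3 * 18.05 = 799.615
Term 2: 18.3 * 2.1 * 8.66 = 332.8038
Term 3: 0.5 * 18.3 * 3.7 * 8.2 = 277.611
qu = 799.615 + 332.8038 + 277.611
qu = 1410.03 kPa


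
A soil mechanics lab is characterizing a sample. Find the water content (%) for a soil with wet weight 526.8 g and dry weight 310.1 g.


Using w = (m_wet - m_dry) / m_dry * 100
m_wet - m_dry = 526.8 - 310.1 = 216.7 g
w = 216.7 / 310.1 * 100
w = 69.88 %


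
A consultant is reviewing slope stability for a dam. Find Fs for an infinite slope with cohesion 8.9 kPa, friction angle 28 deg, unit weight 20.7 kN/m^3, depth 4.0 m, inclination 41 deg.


Using Fs = c / (gamma*H*sin(beta)*cos(beta)) + tan(phi)/tan(beta)
Cohesion contribution = 8.9 / (20.7*4.0*sin(41)*cos(41))
Cohesion contribution = 0.217089
Friction contribution = tan(28)/tan(41) = 0.611662
Fs = 0.217089 + 0.611662
Fs = 0.829


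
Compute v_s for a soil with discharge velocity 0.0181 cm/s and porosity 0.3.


Using v_s = v_d / n
v_s = 0.0181 / 0.3
v_s = 0.06033 cm/s


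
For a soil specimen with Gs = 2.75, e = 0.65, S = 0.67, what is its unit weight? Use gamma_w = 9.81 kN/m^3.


Using gamma = gamma_w * (Gs + S*e) / (1 + e)
Numerator: Gs + S*e = 2.75 + 0.67*0.65 = 3.1855
Denominator: 1 + e = 1 + 0.65 = 1.65
gamma = 9.81 * 3.1855 / 1.65
gamma = 18.939 kN/m^3


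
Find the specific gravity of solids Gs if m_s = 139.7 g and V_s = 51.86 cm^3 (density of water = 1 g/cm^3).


Result: 2.694

Derivation:
Using Gs = m_s / (V_s * rho_w)
Since rho_w = 1 g/cm^3:
Gs = 139.7 / 51.86
Gs = 2.694


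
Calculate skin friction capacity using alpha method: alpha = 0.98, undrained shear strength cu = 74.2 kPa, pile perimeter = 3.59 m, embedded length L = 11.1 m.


Using Qs = alpha * cu * perimeter * L
Qs = 0.98 * 74.2 * 3.59 * 11.1
Qs = 2897.66 kN


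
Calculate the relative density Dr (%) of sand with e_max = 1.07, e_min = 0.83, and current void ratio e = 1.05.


Result: 8.33 %

Derivation:
Using Dr = (e_max - e) / (e_max - e_min) * 100
e_max - e = 1.07 - 1.05 = 0.02
e_max - e_min = 1.07 - 0.83 = 0.24
Dr = 0.02 / 0.24 * 100
Dr = 8.33 %


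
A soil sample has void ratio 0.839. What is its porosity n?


Using the relation n = e / (1 + e)
n = 0.839 / (1 + 0.839)
n = 0.839 / 1.839
n = 0.4562


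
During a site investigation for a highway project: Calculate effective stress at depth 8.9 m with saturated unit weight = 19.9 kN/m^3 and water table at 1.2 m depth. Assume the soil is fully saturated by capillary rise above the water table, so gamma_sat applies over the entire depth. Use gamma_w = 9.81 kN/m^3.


Total stress = gamma_sat * depth
sigma = 19.9 * 8.9 = 177.11 kPa
Pore water pressure u = gamma_w * (depth - d_wt)
u = 9.81 * (8.9 - 1.2) = 75.537 kPa
Effective stress = sigma - u
sigma' = 177.11 - 75.537 = 101.57 kPa


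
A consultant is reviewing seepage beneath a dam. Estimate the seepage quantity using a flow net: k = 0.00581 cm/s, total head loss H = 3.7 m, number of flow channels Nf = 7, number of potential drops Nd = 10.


Result: 0.0001505 m^3/s per m

Derivation:
Convert k to m/s for unit consistency with H:
k = 0.00581 cm/s = 0.00581 / 100 m/s = 5.81e-05 m/s
Using q = k * H * Nf / Nd
Nf / Nd = 7 / 10 = 0.7
q = 5.81e-05 * 3.7 * 0.7
q = 0.0001505 m^3/s per m


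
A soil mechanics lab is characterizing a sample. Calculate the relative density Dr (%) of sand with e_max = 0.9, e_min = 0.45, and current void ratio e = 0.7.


Using Dr = (e_max - e) / (e_max - e_min) * 100
e_max - e = 0.9 - 0.7 = 0.2
e_max - e_min = 0.9 - 0.45 = 0.45
Dr = 0.2 / 0.45 * 100
Dr = 44.44 %


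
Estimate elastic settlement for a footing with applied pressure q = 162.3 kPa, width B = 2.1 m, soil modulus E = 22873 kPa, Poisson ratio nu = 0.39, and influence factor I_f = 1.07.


Result: 13.519 mm

Derivation:
Using Se = q * B * (1 - nu^2) * I_f / E
1 - nu^2 = 1 - 0.39^2 = 0.8479
Se = 162.3 * 2.1 * 0.8479 * 1.07 / 22873
Se = 0.013519 m
Convert to mm: Se = 0.013519 * 1000 = 13.519 mm


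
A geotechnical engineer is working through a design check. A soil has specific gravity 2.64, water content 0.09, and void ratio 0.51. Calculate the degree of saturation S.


Using S = Gs * w / e
S = 2.64 * 0.09 / 0.51
S = 0.4659


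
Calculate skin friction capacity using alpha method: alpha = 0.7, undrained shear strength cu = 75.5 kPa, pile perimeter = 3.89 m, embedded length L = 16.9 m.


Using Qs = alpha * cu * perimeter * L
Qs = 0.7 * 75.5 * 3.89 * 16.9
Qs = 3474.41 kN


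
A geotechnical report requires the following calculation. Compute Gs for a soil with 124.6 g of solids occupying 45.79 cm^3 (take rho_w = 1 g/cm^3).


Result: 2.721

Derivation:
Using Gs = m_s / (V_s * rho_w)
Since rho_w = 1 g/cm^3:
Gs = 124.6 / 45.79
Gs = 2.721


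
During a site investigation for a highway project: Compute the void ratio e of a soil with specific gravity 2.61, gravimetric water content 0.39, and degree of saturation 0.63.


Result: 1.6157

Derivation:
Using the relation e = Gs * w / S
e = 2.61 * 0.39 / 0.63
e = 1.6157


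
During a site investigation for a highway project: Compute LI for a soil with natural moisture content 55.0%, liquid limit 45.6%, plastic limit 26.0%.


First compute the plasticity index:
PI = LL - PL = 45.6 - 26.0 = 19.6
Then compute the liquidity index:
LI = (w - PL) / PI
LI = (55.0 - 26.0) / 19.6
LI = 1.48


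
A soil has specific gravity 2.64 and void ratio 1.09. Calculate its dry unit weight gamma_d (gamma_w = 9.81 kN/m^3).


Using gamma_d = Gs * gamma_w / (1 + e)
gamma_d = 2.64 * 9.81 / (1 + 1.09)
gamma_d = 2.64 * 9.81 / 2.09
gamma_d = 12.392 kN/m^3


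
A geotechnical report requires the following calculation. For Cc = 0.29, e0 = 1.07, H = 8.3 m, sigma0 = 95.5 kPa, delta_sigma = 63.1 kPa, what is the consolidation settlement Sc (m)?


Using Sc = Cc * H / (1 + e0) * log10((sigma0 + delta_sigma) / sigma0)
Stress ratio = (95.5 + 63.1) / 95.5 = 1.66073
log10(1.66073) = 0.2203
Cc * H / (1 + e0) = 0.29 * 8.3 / (1 + 1.07) = 1.1628
Sc = 1.1628 * 0.2203
Sc = 0.2562 m


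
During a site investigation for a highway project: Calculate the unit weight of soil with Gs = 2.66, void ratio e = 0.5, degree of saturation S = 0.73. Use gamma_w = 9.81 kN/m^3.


Using gamma = gamma_w * (Gs + S*e) / (1 + e)
Numerator: Gs + S*e = 2.66 + 0.73*0.5 = 3.025
Denominator: 1 + e = 1 + 0.5 = 1.5
gamma = 9.81 * 3.025 / 1.5
gamma = 19.784 kN/m^3


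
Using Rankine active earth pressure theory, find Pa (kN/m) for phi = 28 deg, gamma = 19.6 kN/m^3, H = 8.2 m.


Compute active earth pressure coefficient:
Ka = tan^2(45 - phi/2) = tan^2(31.0) = 0.361033
Compute active force:
Pa = 0.5 * Ka * gamma * H^2
Pa = 0.5 * 0.361033 * 19.6 * 8.2^2
Pa = 237.9 kN/m


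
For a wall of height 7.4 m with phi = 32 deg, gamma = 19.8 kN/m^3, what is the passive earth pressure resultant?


Result: 1764.39 kN/m

Derivation:
Compute passive earth pressure coefficient:
Kp = tan^2(45 + phi/2) = tan^2(61.0) = 3.254588
Compute passive force:
Pp = 0.5 * Kp * gamma * H^2
Pp = 0.5 * 3.254588 * 19.8 * 7.4^2
Pp = 1764.39 kN/m


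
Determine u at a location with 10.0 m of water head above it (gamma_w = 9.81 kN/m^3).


Using u = gamma_w * h_w
u = 9.81 * 10.0
u = 98.1 kPa


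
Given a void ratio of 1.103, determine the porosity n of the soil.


Result: 0.5245

Derivation:
Using the relation n = e / (1 + e)
n = 1.103 / (1 + 1.103)
n = 1.103 / 2.103
n = 0.5245


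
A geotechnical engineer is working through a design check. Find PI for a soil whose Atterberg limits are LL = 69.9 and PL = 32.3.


Using PI = LL - PL
PI = 69.9 - 32.3
PI = 37.6


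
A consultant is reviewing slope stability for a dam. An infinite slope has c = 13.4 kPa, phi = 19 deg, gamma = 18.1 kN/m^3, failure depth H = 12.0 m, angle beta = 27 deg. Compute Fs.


Using Fs = c / (gamma*H*sin(beta)*cos(beta)) + tan(phi)/tan(beta)
Cohesion contribution = 13.4 / (18.1*12.0*sin(27)*cos(27))
Cohesion contribution = 0.152517
Friction contribution = tan(19)/tan(27) = 0.675781
Fs = 0.152517 + 0.675781
Fs = 0.828


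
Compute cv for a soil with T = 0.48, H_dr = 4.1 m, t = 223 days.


Result: 0.03618 m^2/day

Derivation:
Using cv = T * H_dr^2 / t
H_dr^2 = 4.1^2 = 16.81
cv = 0.48 * 16.81 / 223
cv = 0.03618 m^2/day


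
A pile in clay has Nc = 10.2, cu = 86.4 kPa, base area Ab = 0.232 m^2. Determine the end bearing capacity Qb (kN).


Using Qb = Nc * cu * Ab
Qb = 10.2 * 86.4 * 0.232
Qb = 204.46 kN


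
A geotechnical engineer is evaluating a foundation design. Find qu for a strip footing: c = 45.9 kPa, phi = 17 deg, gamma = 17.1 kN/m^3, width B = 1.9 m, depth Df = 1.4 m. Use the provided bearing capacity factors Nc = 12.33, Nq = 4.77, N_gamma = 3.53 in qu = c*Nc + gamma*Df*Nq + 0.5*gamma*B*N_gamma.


Compute qu = c*Nc + gamma*Df*Nq + 0.5*gamma*B*N_gamma
Term 1: 45.9 * 12.33 = 565.947
Term 2: 17.1 * 1.4 * 4.77 = 114.1938
Term 3: 0.5 * 17.1 * 1.9 * 3.53 = 57.34485
qu = 565.947 + 114.1938 + 57.34485
qu = 737.49 kPa


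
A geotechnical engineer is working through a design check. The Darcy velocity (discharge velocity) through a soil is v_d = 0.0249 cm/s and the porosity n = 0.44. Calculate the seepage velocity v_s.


Using v_s = v_d / n
v_s = 0.0249 / 0.44
v_s = 0.05659 cm/s


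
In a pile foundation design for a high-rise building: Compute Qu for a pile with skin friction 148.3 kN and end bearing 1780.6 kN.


Using Qu = Qf + Qb
Qu = 148.3 + 1780.6
Qu = 1928.9 kN


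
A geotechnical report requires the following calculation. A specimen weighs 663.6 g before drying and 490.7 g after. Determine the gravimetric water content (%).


Result: 35.24 %

Derivation:
Using w = (m_wet - m_dry) / m_dry * 100
m_wet - m_dry = 663.6 - 490.7 = 172.9 g
w = 172.9 / 490.7 * 100
w = 35.24 %


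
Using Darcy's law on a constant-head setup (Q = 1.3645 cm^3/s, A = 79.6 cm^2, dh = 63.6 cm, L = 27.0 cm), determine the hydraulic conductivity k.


Compute hydraulic gradient:
i = dh / L = 63.6 / 27.0 = 2.35556
Then apply Darcy's law:
k = Q / (A * i)
k = 1.3645 / (79.6 * 2.35556)
k = 1.3645 / 187.502
k = 0.007277 cm/s


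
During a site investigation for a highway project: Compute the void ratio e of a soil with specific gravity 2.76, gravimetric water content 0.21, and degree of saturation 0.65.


Result: 0.8917

Derivation:
Using the relation e = Gs * w / S
e = 2.76 * 0.21 / 0.65
e = 0.8917


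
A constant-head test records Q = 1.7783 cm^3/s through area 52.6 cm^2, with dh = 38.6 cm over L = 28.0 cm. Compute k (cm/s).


Result: 0.024524 cm/s

Derivation:
Compute hydraulic gradient:
i = dh / L = 38.6 / 28.0 = 1.37857
Then apply Darcy's law:
k = Q / (A * i)
k = 1.7783 / (52.6 * 1.37857)
k = 1.7783 / 72.5129
k = 0.024524 cm/s


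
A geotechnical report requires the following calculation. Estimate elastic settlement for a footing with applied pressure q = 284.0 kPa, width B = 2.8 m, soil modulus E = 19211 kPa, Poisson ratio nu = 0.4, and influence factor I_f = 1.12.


Using Se = q * B * (1 - nu^2) * I_f / E
1 - nu^2 = 1 - 0.4^2 = 0.84
Se = 284.0 * 2.8 * 0.84 * 1.12 / 19211
Se = 0.038942 m
Convert to mm: Se = 0.038942 * 1000 = 38.942 mm


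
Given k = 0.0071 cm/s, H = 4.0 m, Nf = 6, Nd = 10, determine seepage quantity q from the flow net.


Convert k to m/s for unit consistency with H:
k = 0.0071 cm/s = 0.0071 / 100 m/s = 7.1e-05 m/s
Using q = k * H * Nf / Nd
Nf / Nd = 6 / 10 = 0.6
q = 7.1e-05 * 4.0 * 0.6
q = 0.0001704 m^3/s per m


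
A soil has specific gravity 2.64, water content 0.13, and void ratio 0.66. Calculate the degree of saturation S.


Result: 0.52

Derivation:
Using S = Gs * w / e
S = 2.64 * 0.13 / 0.66
S = 0.52


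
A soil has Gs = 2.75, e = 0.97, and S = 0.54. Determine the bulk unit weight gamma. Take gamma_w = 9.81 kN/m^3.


Result: 16.303 kN/m^3

Derivation:
Using gamma = gamma_w * (Gs + S*e) / (1 + e)
Numerator: Gs + S*e = 2.75 + 0.54*0.97 = 3.2738
Denominator: 1 + e = 1 + 0.97 = 1.97
gamma = 9.81 * 3.2738 / 1.97
gamma = 16.303 kN/m^3


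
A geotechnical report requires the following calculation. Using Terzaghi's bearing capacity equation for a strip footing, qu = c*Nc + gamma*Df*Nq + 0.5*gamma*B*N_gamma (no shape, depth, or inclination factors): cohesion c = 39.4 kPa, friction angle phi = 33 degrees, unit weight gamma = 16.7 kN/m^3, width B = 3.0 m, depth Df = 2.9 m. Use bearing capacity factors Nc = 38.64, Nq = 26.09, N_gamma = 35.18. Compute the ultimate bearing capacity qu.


Compute qu = c*Nc + gamma*Df*Nq + 0.5*gamma*B*N_gamma
Term 1: 39.4 * 38.64 = 1522.416
Term 2: 16.7 * 2.9 * 26.09 = 1263.5387
Term 3: 0.5 * 16.7 * 3.0 * 35.18 = 881.259
qu = 1522.416 + 1263.5387 + 881.259
qu = 3667.21 kPa


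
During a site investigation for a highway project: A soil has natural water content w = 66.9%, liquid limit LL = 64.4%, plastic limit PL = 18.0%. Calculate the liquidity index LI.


Result: 1.054

Derivation:
First compute the plasticity index:
PI = LL - PL = 64.4 - 18.0 = 46.4
Then compute the liquidity index:
LI = (w - PL) / PI
LI = (66.9 - 18.0) / 46.4
LI = 1.054


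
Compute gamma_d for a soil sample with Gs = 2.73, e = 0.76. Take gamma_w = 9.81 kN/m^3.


Result: 15.217 kN/m^3

Derivation:
Using gamma_d = Gs * gamma_w / (1 + e)
gamma_d = 2.73 * 9.81 / (1 + 0.76)
gamma_d = 2.73 * 9.81 / 1.76
gamma_d = 15.217 kN/m^3


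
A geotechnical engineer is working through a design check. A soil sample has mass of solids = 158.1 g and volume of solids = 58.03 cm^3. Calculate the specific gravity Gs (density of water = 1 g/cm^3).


Result: 2.724

Derivation:
Using Gs = m_s / (V_s * rho_w)
Since rho_w = 1 g/cm^3:
Gs = 158.1 / 58.03
Gs = 2.724


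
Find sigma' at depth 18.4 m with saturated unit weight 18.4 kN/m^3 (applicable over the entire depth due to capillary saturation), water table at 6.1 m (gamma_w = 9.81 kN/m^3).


Total stress = gamma_sat * depth
sigma = 18.4 * 18.4 = 338.56 kPa
Pore water pressure u = gamma_w * (depth - d_wt)
u = 9.81 * (18.4 - 6.1) = 120.663 kPa
Effective stress = sigma - u
sigma' = 338.56 - 120.663 = 217.9 kPa


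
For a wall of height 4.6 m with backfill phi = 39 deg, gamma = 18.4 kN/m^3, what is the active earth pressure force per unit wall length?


Compute active earth pressure coefficient:
Ka = tan^2(45 - phi/2) = tan^2(25.5) = 0.227506
Compute active force:
Pa = 0.5 * Ka * gamma * H^2
Pa = 0.5 * 0.227506 * 18.4 * 4.6^2
Pa = 44.29 kN/m


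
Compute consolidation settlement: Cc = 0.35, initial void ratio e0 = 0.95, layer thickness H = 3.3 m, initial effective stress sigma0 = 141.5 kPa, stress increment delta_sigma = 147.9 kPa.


Using Sc = Cc * H / (1 + e0) * log10((sigma0 + delta_sigma) / sigma0)
Stress ratio = (141.5 + 147.9) / 141.5 = 2.04523
log10(2.04523) = 0.310742
Cc * H / (1 + e0) = 0.35 * 3.3 / (1 + 0.95) = 0.592308
Sc = 0.592308 * 0.310742
Sc = 0.1841 m


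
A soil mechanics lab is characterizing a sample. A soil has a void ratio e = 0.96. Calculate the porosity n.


Using the relation n = e / (1 + e)
n = 0.96 / (1 + 0.96)
n = 0.96 / 1.96
n = 0.4898


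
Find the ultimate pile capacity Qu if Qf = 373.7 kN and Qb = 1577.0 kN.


Result: 1950.7 kN

Derivation:
Using Qu = Qf + Qb
Qu = 373.7 + 1577.0
Qu = 1950.7 kN


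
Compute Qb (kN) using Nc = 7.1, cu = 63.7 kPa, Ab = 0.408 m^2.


Using Qb = Nc * cu * Ab
Qb = 7.1 * 63.7 * 0.408
Qb = 184.53 kN


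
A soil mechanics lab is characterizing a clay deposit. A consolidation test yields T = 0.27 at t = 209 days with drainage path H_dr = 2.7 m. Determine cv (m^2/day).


Using cv = T * H_dr^2 / t
H_dr^2 = 2.7^2 = 7.29
cv = 0.27 * 7.29 / 209
cv = 0.00942 m^2/day


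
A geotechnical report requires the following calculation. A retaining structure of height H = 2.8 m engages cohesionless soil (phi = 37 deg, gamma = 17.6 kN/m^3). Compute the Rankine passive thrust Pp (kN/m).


Compute passive earth pressure coefficient:
Kp = tan^2(45 + phi/2) = tan^2(63.5) = 4.022791
Compute passive force:
Pp = 0.5 * Kp * gamma * H^2
Pp = 0.5 * 4.022791 * 17.6 * 2.8^2
Pp = 277.54 kN/m


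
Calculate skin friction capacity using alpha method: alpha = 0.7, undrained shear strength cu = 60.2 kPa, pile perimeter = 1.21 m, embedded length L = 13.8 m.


Using Qs = alpha * cu * perimeter * L
Qs = 0.7 * 60.2 * 1.21 * 13.8
Qs = 703.65 kN


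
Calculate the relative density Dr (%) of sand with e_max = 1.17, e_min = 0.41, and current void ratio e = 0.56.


Using Dr = (e_max - e) / (e_max - e_min) * 100
e_max - e = 1.17 - 0.56 = 0.61
e_max - e_min = 1.17 - 0.41 = 0.76
Dr = 0.61 / 0.76 * 100
Dr = 80.26 %


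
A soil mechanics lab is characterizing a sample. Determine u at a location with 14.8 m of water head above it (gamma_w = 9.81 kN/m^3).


Using u = gamma_w * h_w
u = 9.81 * 14.8
u = 145.19 kPa


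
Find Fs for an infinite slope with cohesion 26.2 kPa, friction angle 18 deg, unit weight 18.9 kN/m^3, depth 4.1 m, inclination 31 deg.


Result: 1.307

Derivation:
Using Fs = c / (gamma*H*sin(beta)*cos(beta)) + tan(phi)/tan(beta)
Cohesion contribution = 26.2 / (18.9*4.1*sin(31)*cos(31))
Cohesion contribution = 0.765862
Friction contribution = tan(18)/tan(31) = 0.540757
Fs = 0.765862 + 0.540757
Fs = 1.307


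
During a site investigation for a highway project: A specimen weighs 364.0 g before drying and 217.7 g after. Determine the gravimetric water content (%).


Result: 67.2 %

Derivation:
Using w = (m_wet - m_dry) / m_dry * 100
m_wet - m_dry = 364.0 - 217.7 = 146.3 g
w = 146.3 / 217.7 * 100
w = 67.2 %


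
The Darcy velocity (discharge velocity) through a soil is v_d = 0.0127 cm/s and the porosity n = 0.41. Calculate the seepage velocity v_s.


Using v_s = v_d / n
v_s = 0.0127 / 0.41
v_s = 0.03098 cm/s


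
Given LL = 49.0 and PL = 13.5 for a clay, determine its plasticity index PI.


Result: 35.5

Derivation:
Using PI = LL - PL
PI = 49.0 - 13.5
PI = 35.5


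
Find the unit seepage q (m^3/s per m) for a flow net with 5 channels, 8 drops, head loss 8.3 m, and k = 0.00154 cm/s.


Result: 7.989e-05 m^3/s per m

Derivation:
Convert k to m/s for unit consistency with H:
k = 0.00154 cm/s = 0.00154 / 100 m/s = 1.54e-05 m/s
Using q = k * H * Nf / Nd
Nf / Nd = 5 / 8 = 0.625
q = 1.54e-05 * 8.3 * 0.625
q = 7.989e-05 m^3/s per m


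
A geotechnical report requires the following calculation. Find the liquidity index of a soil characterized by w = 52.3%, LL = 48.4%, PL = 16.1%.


First compute the plasticity index:
PI = LL - PL = 48.4 - 16.1 = 32.3
Then compute the liquidity index:
LI = (w - PL) / PI
LI = (52.3 - 16.1) / 32.3
LI = 1.121


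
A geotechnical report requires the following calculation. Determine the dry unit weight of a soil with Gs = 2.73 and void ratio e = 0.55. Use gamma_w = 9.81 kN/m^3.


Using gamma_d = Gs * gamma_w / (1 + e)
gamma_d = 2.73 * 9.81 / (1 + 0.55)
gamma_d = 2.73 * 9.81 / 1.55
gamma_d = 17.278 kN/m^3


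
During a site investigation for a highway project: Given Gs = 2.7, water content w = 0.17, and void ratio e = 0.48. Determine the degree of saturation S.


Using S = Gs * w / e
S = 2.7 * 0.17 / 0.48
S = 0.9563


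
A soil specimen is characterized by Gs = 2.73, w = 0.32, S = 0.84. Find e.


Using the relation e = Gs * w / S
e = 2.73 * 0.32 / 0.84
e = 1.04


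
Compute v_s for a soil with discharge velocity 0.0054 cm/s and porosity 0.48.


Using v_s = v_d / n
v_s = 0.0054 / 0.48
v_s = 0.01125 cm/s


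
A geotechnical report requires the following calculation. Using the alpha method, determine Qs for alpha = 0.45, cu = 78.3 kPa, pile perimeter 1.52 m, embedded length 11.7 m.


Using Qs = alpha * cu * perimeter * L
Qs = 0.45 * 78.3 * 1.52 * 11.7
Qs = 626.62 kN


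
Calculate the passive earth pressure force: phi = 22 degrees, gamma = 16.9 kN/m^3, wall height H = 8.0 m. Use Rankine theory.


Result: 1188.67 kN/m

Derivation:
Compute passive earth pressure coefficient:
Kp = tan^2(45 + phi/2) = tan^2(56.0) = 2.197987
Compute passive force:
Pp = 0.5 * Kp * gamma * H^2
Pp = 0.5 * 2.197987 * 16.9 * 8.0^2
Pp = 1188.67 kN/m


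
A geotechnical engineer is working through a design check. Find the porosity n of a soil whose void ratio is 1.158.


Using the relation n = e / (1 + e)
n = 1.158 / (1 + 1.158)
n = 1.158 / 2.158
n = 0.5366


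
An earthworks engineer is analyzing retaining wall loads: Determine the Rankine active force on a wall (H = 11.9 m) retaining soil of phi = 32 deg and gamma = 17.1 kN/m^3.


Compute active earth pressure coefficient:
Ka = tan^2(45 - phi/2) = tan^2(29.0) = 0.307259
Compute active force:
Pa = 0.5 * Ka * gamma * H^2
Pa = 0.5 * 0.307259 * 17.1 * 11.9^2
Pa = 372.02 kN/m


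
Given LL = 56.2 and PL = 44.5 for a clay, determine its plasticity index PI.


Using PI = LL - PL
PI = 56.2 - 44.5
PI = 11.7


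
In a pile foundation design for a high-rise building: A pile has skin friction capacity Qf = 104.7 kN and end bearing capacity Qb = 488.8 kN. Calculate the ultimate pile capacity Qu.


Result: 593.5 kN

Derivation:
Using Qu = Qf + Qb
Qu = 104.7 + 488.8
Qu = 593.5 kN


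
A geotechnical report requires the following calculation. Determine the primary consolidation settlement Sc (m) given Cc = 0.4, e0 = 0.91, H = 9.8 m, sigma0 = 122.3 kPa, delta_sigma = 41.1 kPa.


Using Sc = Cc * H / (1 + e0) * log10((sigma0 + delta_sigma) / sigma0)
Stress ratio = (122.3 + 41.1) / 122.3 = 1.33606
log10(1.33606) = 0.125826
Cc * H / (1 + e0) = 0.4 * 9.8 / (1 + 0.91) = 2.05236
Sc = 2.05236 * 0.125826
Sc = 0.2582 m


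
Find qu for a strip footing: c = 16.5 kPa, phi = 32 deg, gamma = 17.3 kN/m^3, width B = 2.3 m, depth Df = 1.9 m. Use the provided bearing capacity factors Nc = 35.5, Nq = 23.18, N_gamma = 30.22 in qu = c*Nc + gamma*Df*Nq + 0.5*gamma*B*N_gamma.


Result: 1948.9 kPa

Derivation:
Compute qu = c*Nc + gamma*Df*Nq + 0.5*gamma*B*N_gamma
Term 1: 16.5 * 35.5 = 585.75
Term 2: 17.3 * 1.9 * 23.18 = 761.9266
Term 3: 0.5 * 17.3 * 2.3 * 30.22 = 601.2269
qu = 585.75 + 761.9266 + 601.2269
qu = 1948.9 kPa


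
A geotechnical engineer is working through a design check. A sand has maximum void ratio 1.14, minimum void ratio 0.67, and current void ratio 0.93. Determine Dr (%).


Result: 44.68 %

Derivation:
Using Dr = (e_max - e) / (e_max - e_min) * 100
e_max - e = 1.14 - 0.93 = 0.21
e_max - e_min = 1.14 - 0.67 = 0.47
Dr = 0.21 / 0.47 * 100
Dr = 44.68 %


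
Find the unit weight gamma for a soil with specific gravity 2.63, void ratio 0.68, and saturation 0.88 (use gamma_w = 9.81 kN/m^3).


Result: 18.852 kN/m^3

Derivation:
Using gamma = gamma_w * (Gs + S*e) / (1 + e)
Numerator: Gs + S*e = 2.63 + 0.88*0.68 = 3.2284
Denominator: 1 + e = 1 + 0.68 = 1.68
gamma = 9.81 * 3.2284 / 1.68
gamma = 18.852 kN/m^3


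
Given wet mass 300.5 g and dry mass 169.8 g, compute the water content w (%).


Result: 76.97 %

Derivation:
Using w = (m_wet - m_dry) / m_dry * 100
m_wet - m_dry = 300.5 - 169.8 = 130.7 g
w = 130.7 / 169.8 * 100
w = 76.97 %


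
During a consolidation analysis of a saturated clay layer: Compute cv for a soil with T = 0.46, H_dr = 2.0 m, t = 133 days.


Result: 0.01383 m^2/day

Derivation:
Using cv = T * H_dr^2 / t
H_dr^2 = 2.0^2 = 4.0
cv = 0.46 * 4.0 / 133
cv = 0.01383 m^2/day


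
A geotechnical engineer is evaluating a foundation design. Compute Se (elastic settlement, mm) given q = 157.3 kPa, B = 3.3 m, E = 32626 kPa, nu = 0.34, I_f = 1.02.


Using Se = q * B * (1 - nu^2) * I_f / E
1 - nu^2 = 1 - 0.34^2 = 0.8844
Se = 157.3 * 3.3 * 0.8844 * 1.02 / 32626
Se = 0.014353 m
Convert to mm: Se = 0.014353 * 1000 = 14.353 mm


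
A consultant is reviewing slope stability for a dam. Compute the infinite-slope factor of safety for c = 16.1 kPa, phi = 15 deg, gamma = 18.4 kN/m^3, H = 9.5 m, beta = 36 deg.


Result: 0.562

Derivation:
Using Fs = c / (gamma*H*sin(beta)*cos(beta)) + tan(phi)/tan(beta)
Cohesion contribution = 16.1 / (18.4*9.5*sin(36)*cos(36))
Cohesion contribution = 0.19369
Friction contribution = tan(15)/tan(36) = 0.3688
Fs = 0.19369 + 0.3688
Fs = 0.562


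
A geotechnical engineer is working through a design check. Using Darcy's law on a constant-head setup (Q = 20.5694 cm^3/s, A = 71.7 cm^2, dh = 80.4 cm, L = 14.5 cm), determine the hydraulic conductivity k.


Result: 0.051739 cm/s

Derivation:
Compute hydraulic gradient:
i = dh / L = 80.4 / 14.5 = 5.54483
Then apply Darcy's law:
k = Q / (A * i)
k = 20.5694 / (71.7 * 5.54483)
k = 20.5694 / 397.564
k = 0.051739 cm/s


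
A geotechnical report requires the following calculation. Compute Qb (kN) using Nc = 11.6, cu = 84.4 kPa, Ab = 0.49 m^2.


Using Qb = Nc * cu * Ab
Qb = 11.6 * 84.4 * 0.49
Qb = 479.73 kN


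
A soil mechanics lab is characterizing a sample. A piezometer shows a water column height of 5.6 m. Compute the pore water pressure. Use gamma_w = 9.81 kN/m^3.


Result: 54.94 kPa

Derivation:
Using u = gamma_w * h_w
u = 9.81 * 5.6
u = 54.94 kPa


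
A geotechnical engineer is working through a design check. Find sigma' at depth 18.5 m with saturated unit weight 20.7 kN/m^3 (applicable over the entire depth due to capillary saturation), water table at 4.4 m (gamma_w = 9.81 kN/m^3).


Total stress = gamma_sat * depth
sigma = 20.7 * 18.5 = 382.95 kPa
Pore water pressure u = gamma_w * (depth - d_wt)
u = 9.81 * (18.5 - 4.4) = 138.321 kPa
Effective stress = sigma - u
sigma' = 382.95 - 138.321 = 244.63 kPa


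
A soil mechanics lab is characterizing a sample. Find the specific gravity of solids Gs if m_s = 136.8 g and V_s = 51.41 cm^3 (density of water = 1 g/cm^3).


Result: 2.661

Derivation:
Using Gs = m_s / (V_s * rho_w)
Since rho_w = 1 g/cm^3:
Gs = 136.8 / 51.41
Gs = 2.661


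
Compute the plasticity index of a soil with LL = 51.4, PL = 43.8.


Result: 7.6

Derivation:
Using PI = LL - PL
PI = 51.4 - 43.8
PI = 7.6


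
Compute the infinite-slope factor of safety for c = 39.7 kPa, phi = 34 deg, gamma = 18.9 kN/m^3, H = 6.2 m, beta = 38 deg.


Result: 1.562

Derivation:
Using Fs = c / (gamma*H*sin(beta)*cos(beta)) + tan(phi)/tan(beta)
Cohesion contribution = 39.7 / (18.9*6.2*sin(38)*cos(38))
Cohesion contribution = 0.698334
Friction contribution = tan(34)/tan(38) = 0.863332
Fs = 0.698334 + 0.863332
Fs = 1.562


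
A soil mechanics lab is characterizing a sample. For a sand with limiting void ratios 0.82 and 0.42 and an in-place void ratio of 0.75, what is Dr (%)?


Using Dr = (e_max - e) / (e_max - e_min) * 100
e_max - e = 0.82 - 0.75 = 0.07
e_max - e_min = 0.82 - 0.42 = 0.4
Dr = 0.07 / 0.4 * 100
Dr = 17.5 %


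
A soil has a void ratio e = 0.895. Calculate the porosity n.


Using the relation n = e / (1 + e)
n = 0.895 / (1 + 0.895)
n = 0.895 / 1.895
n = 0.4723


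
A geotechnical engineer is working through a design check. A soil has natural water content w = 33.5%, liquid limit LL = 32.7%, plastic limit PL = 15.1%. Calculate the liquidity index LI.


First compute the plasticity index:
PI = LL - PL = 32.7 - 15.1 = 17.6
Then compute the liquidity index:
LI = (w - PL) / PI
LI = (33.5 - 15.1) / 17.6
LI = 1.045


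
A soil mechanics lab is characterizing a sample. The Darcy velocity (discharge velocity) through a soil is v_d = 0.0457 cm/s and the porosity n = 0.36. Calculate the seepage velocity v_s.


Result: 0.12694 cm/s

Derivation:
Using v_s = v_d / n
v_s = 0.0457 / 0.36
v_s = 0.12694 cm/s


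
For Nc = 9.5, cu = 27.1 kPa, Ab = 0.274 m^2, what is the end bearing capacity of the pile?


Using Qb = Nc * cu * Ab
Qb = 9.5 * 27.1 * 0.274
Qb = 70.54 kN


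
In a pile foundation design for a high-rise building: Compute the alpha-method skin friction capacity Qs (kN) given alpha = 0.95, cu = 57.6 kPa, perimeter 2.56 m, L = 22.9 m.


Result: 3207.91 kN

Derivation:
Using Qs = alpha * cu * perimeter * L
Qs = 0.95 * 57.6 * 2.56 * 22.9
Qs = 3207.91 kN


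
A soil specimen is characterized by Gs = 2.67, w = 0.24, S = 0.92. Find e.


Using the relation e = Gs * w / S
e = 2.67 * 0.24 / 0.92
e = 0.6965


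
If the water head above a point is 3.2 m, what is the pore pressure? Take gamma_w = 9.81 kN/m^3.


Result: 31.39 kPa

Derivation:
Using u = gamma_w * h_w
u = 9.81 * 3.2
u = 31.39 kPa


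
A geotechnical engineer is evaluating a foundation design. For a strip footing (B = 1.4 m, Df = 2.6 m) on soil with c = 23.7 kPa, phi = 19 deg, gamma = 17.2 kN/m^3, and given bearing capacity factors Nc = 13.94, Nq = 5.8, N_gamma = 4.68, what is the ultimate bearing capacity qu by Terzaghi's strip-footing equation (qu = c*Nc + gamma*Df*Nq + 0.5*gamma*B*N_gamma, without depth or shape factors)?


Compute qu = c*Nc + gamma*Df*Nq + 0.5*gamma*B*N_gamma
Term 1: 23.7 * 13.94 = 330.378
Term 2: 17.2 * 2.6 * 5.8 = 259.376
Term 3: 0.5 * 17.2 * 1.4 * 4.68 = 56.3472
qu = 330.378 + 259.376 + 56.3472
qu = 646.1 kPa


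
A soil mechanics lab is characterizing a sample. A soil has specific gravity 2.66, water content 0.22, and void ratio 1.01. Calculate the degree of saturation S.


Result: 0.5794

Derivation:
Using S = Gs * w / e
S = 2.66 * 0.22 / 1.01
S = 0.5794


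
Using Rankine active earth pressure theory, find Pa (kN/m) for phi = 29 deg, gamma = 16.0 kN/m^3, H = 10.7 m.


Compute active earth pressure coefficient:
Ka = tan^2(45 - phi/2) = tan^2(30.5) = 0.346974
Compute active force:
Pa = 0.5 * Ka * gamma * H^2
Pa = 0.5 * 0.346974 * 16.0 * 10.7^2
Pa = 317.8 kN/m


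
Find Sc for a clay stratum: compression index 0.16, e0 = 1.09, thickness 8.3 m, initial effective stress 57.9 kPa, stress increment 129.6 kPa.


Result: 0.3243 m

Derivation:
Using Sc = Cc * H / (1 + e0) * log10((sigma0 + delta_sigma) / sigma0)
Stress ratio = (57.9 + 129.6) / 57.9 = 3.23834
log10(3.23834) = 0.510323
Cc * H / (1 + e0) = 0.16 * 8.3 / (1 + 1.09) = 0.635407
Sc = 0.635407 * 0.510323
Sc = 0.3243 m


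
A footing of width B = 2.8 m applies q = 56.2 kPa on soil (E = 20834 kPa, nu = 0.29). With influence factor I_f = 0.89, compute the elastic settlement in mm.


Result: 6.157 mm

Derivation:
Using Se = q * B * (1 - nu^2) * I_f / E
1 - nu^2 = 1 - 0.29^2 = 0.9159
Se = 56.2 * 2.8 * 0.9159 * 0.89 / 20834
Se = 0.006157 m
Convert to mm: Se = 0.006157 * 1000 = 6.157 mm


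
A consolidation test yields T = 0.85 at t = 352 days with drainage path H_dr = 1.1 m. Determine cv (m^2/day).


Result: 0.00292 m^2/day

Derivation:
Using cv = T * H_dr^2 / t
H_dr^2 = 1.1^2 = 1.21
cv = 0.85 * 1.21 / 352
cv = 0.00292 m^2/day


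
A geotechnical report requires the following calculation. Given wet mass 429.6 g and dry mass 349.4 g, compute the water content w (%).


Using w = (m_wet - m_dry) / m_dry * 100
m_wet - m_dry = 429.6 - 349.4 = 80.2 g
w = 80.2 / 349.4 * 100
w = 22.95 %


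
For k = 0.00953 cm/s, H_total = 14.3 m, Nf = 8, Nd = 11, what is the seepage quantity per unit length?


Result: 0.0009911 m^3/s per m

Derivation:
Convert k to m/s for unit consistency with H:
k = 0.00953 cm/s = 0.00953 / 100 m/s = 9.53e-05 m/s
Using q = k * H * Nf / Nd
Nf / Nd = 8 / 11 = 0.7273
q = 9.53e-05 * 14.3 * 0.7273
q = 0.0009911 m^3/s per m


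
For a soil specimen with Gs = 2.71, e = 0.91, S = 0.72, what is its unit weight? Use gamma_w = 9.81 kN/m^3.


Using gamma = gamma_w * (Gs + S*e) / (1 + e)
Numerator: Gs + S*e = 2.71 + 0.72*0.91 = 3.3652
Denominator: 1 + e = 1 + 0.91 = 1.91
gamma = 9.81 * 3.3652 / 1.91
gamma = 17.284 kN/m^3


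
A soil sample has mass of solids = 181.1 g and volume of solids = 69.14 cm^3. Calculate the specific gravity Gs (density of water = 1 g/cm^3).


Using Gs = m_s / (V_s * rho_w)
Since rho_w = 1 g/cm^3:
Gs = 181.1 / 69.14
Gs = 2.619


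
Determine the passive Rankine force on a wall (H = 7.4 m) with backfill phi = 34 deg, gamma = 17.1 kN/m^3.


Result: 1656.08 kN/m

Derivation:
Compute passive earth pressure coefficient:
Kp = tan^2(45 + phi/2) = tan^2(62.0) = 3.537132
Compute passive force:
Pp = 0.5 * Kp * gamma * H^2
Pp = 0.5 * 3.537132 * 17.1 * 7.4^2
Pp = 1656.08 kN/m


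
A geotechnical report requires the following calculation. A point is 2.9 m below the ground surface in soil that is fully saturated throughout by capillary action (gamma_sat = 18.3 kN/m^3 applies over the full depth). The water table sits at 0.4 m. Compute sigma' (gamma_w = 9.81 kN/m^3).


Total stress = gamma_sat * depth
sigma = 18.3 * 2.9 = 53.07 kPa
Pore water pressure u = gamma_w * (depth - d_wt)
u = 9.81 * (2.9 - 0.4) = 24.525 kPa
Effective stress = sigma - u
sigma' = 53.07 - 24.525 = 28.55 kPa


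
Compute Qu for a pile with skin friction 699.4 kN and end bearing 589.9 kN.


Result: 1289.3 kN

Derivation:
Using Qu = Qf + Qb
Qu = 699.4 + 589.9
Qu = 1289.3 kN


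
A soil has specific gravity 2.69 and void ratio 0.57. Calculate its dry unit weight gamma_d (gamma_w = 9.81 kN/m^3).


Result: 16.808 kN/m^3

Derivation:
Using gamma_d = Gs * gamma_w / (1 + e)
gamma_d = 2.69 * 9.81 / (1 + 0.57)
gamma_d = 2.69 * 9.81 / 1.57
gamma_d = 16.808 kN/m^3


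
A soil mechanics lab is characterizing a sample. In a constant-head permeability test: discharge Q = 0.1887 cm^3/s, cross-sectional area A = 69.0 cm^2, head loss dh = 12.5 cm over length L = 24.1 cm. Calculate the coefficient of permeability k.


Result: 0.005273 cm/s

Derivation:
Compute hydraulic gradient:
i = dh / L = 12.5 / 24.1 = 0.518672
Then apply Darcy's law:
k = Q / (A * i)
k = 0.1887 / (69.0 * 0.518672)
k = 0.1887 / 35.7884
k = 0.005273 cm/s


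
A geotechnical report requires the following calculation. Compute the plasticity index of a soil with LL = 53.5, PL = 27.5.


Using PI = LL - PL
PI = 53.5 - 27.5
PI = 26.0


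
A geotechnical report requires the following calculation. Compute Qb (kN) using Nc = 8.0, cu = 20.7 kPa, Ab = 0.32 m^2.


Result: 52.99 kN

Derivation:
Using Qb = Nc * cu * Ab
Qb = 8.0 * 20.7 * 0.32
Qb = 52.99 kN


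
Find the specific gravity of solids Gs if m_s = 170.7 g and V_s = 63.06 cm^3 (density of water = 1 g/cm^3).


Using Gs = m_s / (V_s * rho_w)
Since rho_w = 1 g/cm^3:
Gs = 170.7 / 63.06
Gs = 2.707


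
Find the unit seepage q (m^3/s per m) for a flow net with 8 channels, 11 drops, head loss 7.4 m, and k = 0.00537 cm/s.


Result: 0.000289 m^3/s per m

Derivation:
Convert k to m/s for unit consistency with H:
k = 0.00537 cm/s = 0.00537 / 100 m/s = 5.37e-05 m/s
Using q = k * H * Nf / Nd
Nf / Nd = 8 / 11 = 0.7273
q = 5.37e-05 * 7.4 * 0.7273
q = 0.000289 m^3/s per m


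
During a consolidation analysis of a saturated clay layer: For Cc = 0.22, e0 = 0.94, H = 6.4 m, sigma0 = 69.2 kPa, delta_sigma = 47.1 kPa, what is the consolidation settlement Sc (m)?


Result: 0.1636 m

Derivation:
Using Sc = Cc * H / (1 + e0) * log10((sigma0 + delta_sigma) / sigma0)
Stress ratio = (69.2 + 47.1) / 69.2 = 1.68064
log10(1.68064) = 0.225474
Cc * H / (1 + e0) = 0.22 * 6.4 / (1 + 0.94) = 0.725773
Sc = 0.725773 * 0.225474
Sc = 0.1636 m


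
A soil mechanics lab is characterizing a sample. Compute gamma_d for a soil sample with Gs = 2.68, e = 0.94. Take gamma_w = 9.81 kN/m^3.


Using gamma_d = Gs * gamma_w / (1 + e)
gamma_d = 2.68 * 9.81 / (1 + 0.94)
gamma_d = 2.68 * 9.81 / 1.94
gamma_d = 13.552 kN/m^3


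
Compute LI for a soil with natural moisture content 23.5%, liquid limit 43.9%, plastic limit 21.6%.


First compute the plasticity index:
PI = LL - PL = 43.9 - 21.6 = 22.3
Then compute the liquidity index:
LI = (w - PL) / PI
LI = (23.5 - 21.6) / 22.3
LI = 0.085


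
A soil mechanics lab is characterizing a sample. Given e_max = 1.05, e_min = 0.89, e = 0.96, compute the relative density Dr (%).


Using Dr = (e_max - e) / (e_max - e_min) * 100
e_max - e = 1.05 - 0.96 = 0.09
e_max - e_min = 1.05 - 0.89 = 0.16
Dr = 0.09 / 0.16 * 100
Dr = 56.25 %


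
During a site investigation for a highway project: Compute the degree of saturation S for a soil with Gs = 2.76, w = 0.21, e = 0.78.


Result: 0.7431

Derivation:
Using S = Gs * w / e
S = 2.76 * 0.21 / 0.78
S = 0.7431


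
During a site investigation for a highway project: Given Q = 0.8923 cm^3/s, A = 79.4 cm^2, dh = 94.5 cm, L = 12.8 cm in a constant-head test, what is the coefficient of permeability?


Compute hydraulic gradient:
i = dh / L = 94.5 / 12.8 = 7.38281
Then apply Darcy's law:
k = Q / (A * i)
k = 0.8923 / (79.4 * 7.38281)
k = 0.8923 / 586.195
k = 0.001522 cm/s


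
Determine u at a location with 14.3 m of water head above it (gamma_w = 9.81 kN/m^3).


Result: 140.28 kPa

Derivation:
Using u = gamma_w * h_w
u = 9.81 * 14.3
u = 140.28 kPa


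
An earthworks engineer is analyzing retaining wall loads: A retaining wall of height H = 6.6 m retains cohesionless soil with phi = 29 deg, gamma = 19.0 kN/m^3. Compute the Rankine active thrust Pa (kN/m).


Compute active earth pressure coefficient:
Ka = tan^2(45 - phi/2) = tan^2(30.5) = 0.346974
Compute active force:
Pa = 0.5 * Ka * gamma * H^2
Pa = 0.5 * 0.346974 * 19.0 * 6.6^2
Pa = 143.58 kN/m


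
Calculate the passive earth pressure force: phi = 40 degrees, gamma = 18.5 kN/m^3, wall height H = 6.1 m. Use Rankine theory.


Result: 1582.91 kN/m

Derivation:
Compute passive earth pressure coefficient:
Kp = tan^2(45 + phi/2) = tan^2(65.0) = 4.59891
Compute passive force:
Pp = 0.5 * Kp * gamma * H^2
Pp = 0.5 * 4.59891 * 18.5 * 6.1^2
Pp = 1582.91 kN/m


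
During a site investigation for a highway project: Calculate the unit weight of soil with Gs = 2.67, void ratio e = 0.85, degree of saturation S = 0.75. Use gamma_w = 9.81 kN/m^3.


Using gamma = gamma_w * (Gs + S*e) / (1 + e)
Numerator: Gs + S*e = 2.67 + 0.75*0.85 = 3.3075
Denominator: 1 + e = 1 + 0.85 = 1.85
gamma = 9.81 * 3.3075 / 1.85
gamma = 17.539 kN/m^3
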